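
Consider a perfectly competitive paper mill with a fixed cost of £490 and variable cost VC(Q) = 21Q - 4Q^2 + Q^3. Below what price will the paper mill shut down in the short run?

The firm shuts down when price falls below the minimum of average variable cost. AVC = VC/Q = 21 - 4Q + Q^2.
dAVC/dQ = -4 + 2Q = 0 gives Q = 2. min AVC = 21 - 4·2 + 2^2 = 17.
For P < £17 the firm produces nothing.

£17 per unit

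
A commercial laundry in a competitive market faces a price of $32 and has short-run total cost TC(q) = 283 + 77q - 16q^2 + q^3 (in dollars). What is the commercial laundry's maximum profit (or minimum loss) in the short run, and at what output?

Profit = -$121 at q = 9

AVC = 77 - 16q + q^2; min AVC = $13 at q = 8. Since P = $32 ≥ min AVC, the firm produces.
MC = 77 - 32q + 3q^2. Setting P = MC and taking the root on the rising branch gives q* = 9.
TR = 32·9 = 288. TC = 283 + 126 = 409. Profit = 288 − 409 = -$121.
By producing, the firm covers all variable cost plus $162 of fixed cost; shutting down would lose the full $283.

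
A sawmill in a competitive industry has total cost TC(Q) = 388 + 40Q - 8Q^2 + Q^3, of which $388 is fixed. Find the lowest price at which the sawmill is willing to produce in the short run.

The firm shuts down when price falls below the minimum of average variable cost. AVC = VC/Q = 40 - 8Q + Q^2.
dAVC/dQ = -8 + 2Q = 0 gives Q = 4. min AVC = 40 - 8·4 + 4^2 = 24.
The firm shuts down for any P below $24.

$24 per unit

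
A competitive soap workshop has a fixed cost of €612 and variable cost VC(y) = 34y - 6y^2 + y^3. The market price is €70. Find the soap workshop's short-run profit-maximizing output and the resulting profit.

AVC = 34 - 6y + y^2; min AVC = €25 at y = 3. Since P = €70 ≥ min AVC, the firm produces.
MC = 34 - 12y + 3y^2. Setting P = MC and taking the root on the rising branch gives y* = 6.
TR = 70·6 = 420. TC = 612 + 204 = 816. Profit = 420 − 816 = -€396.
Shutting down would mean losing the fixed cost of €612, so operating at a loss of €396 is better by €216.

Profit = -€396 at y = 6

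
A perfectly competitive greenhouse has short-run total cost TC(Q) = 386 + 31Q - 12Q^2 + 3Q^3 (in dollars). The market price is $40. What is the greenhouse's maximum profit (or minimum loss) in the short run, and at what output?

Profit = -$332 at Q = 3

AVC = 31 - 12Q + 3Q^2 has its minimum $19 at Q = 2; price $40 clears that bar, so the firm operates.
MC = 31 - 24Q + 9Q^2. Setting P = MC and taking the root on the rising branch gives Q* = 3.
TR = 40·3 = 120. TC = 386 + 66 = 452. Profit = 120 − 452 = -$332.
Shutting down would mean losing the fixed cost of $386, so operating at a loss of $332 is better by $54.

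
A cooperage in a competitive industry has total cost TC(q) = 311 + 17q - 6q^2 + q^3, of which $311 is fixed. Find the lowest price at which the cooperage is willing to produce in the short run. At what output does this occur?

The shutdown price is the minimum of AVC. VC = 17q - 6q^2 + q^3, so AVC = 17 - 6q + q^2.
dAVC/dq = -6 + 2q = 0 gives q = 3. min AVC = 17 - 6·3 + 3^2 = 8.
So the shutdown price is $8.

$8 per unit, at q = 3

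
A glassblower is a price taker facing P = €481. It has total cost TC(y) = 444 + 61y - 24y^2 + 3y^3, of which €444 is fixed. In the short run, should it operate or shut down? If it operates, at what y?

Produce at y = 10

Variable cost is VC = 61y - 24y^2 + 3y^3, so AVC = VC/y = 61 - 24y + 3y^2 and MC = dTC/dy = 61 - 48y + 9y^2.
The AVC parabola has its vertex at y = 24/6 = 4, where AVC = 61 - 24·4 + 3·4^2 = €13.
Since P = €481 ≥ min AVC = €13, price covers variable cost and the firm should produce.
Set P = MC: 481 = 61 - 48y + 9y^2 → -420 - 48y + 9y^2 = 0. The roots are y = -14/3 and y = 10; the profit-maximizing output is on the rising part of MC, so y* = 10.
Check: AVC at y = 10 is €121 ≤ P, so revenue covers variable cost.
Profit = P·y − TC = 481·10 − 1654 = €3156.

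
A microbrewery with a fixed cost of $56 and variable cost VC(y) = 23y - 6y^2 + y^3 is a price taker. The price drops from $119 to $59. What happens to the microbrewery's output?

MC = 23 - 12y + 3y^2; the shutdown threshold is min AVC = $14 (at y = 3).
At P = $119 ≥ min AVC, set P = MC on the rising branch: y = 8.
At P = $59 ≥ min AVC, set P = MC: y = 6. The firm stays open but cuts output.

Output falls from 8 to 6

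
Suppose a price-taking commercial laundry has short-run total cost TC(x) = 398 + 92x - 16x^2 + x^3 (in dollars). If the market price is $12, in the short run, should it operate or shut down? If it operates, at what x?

Shut down

From TC, MC = TC'(x) = 92 - 32x + 3x^2 and AVC = VC/x = 92 - 16x + x^2.
AVC hits its minimum where MC = AVC, at x = 8, giving min AVC = 92 - 16·8 + 8^2 = $28.
Since P = $12 < min AVC = $28, price fails to cover variable cost at any output.
Shutting down limits the loss to fixed cost, $398.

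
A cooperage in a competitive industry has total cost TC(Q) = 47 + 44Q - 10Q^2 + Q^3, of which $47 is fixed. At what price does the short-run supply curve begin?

$19 per unit

The shutdown price is the minimum of AVC. VC = 44Q - 10Q^2 + Q^3, so AVC = 44 - 10Q + Q^2.
At the minimum of AVC, MC = AVC. MC = 44 - 20Q + 3Q^2; setting MC = AVC gives 2Q^2 - 10Q = 0, so Q = 5. min AVC = 19.
The firm shuts down for any P below $19.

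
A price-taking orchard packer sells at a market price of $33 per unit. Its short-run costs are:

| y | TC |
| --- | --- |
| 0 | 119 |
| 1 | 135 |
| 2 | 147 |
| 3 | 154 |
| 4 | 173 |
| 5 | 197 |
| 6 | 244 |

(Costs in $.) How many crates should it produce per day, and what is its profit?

Compute π = P·y − TC at each output: y=0: -119; y=1: -102; y=2: -81; y=3: -55; y=4: -41; y=5: -32; y=6: -46.
Profit is maximized at y = 5. AVC there is 78/5 = $15.60 ≤ P, so producing beats shutting down (which would give -$119).

y = 5; profit = -$32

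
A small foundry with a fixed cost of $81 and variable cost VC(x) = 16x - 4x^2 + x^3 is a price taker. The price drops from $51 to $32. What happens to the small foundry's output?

AVC = 16 - 4x + x^2, minimized at x = 2 where min AVC = $12. MC = 16 - 8x + 3x^2.
With P = $51 above the shutdown price, P = MC gives x = 5.
At P = $32 ≥ min AVC, set P = MC: x = 4. The firm stays open but cuts output.

Output falls from 5 to 4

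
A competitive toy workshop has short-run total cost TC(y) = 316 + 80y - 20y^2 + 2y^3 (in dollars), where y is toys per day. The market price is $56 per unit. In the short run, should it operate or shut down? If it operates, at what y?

Produce at y = 6

From TC, MC = TC'(y) = 80 - 40y + 6y^2 and AVC = VC/y = 80 - 20y + 2y^2.
The AVC parabola has its vertex at y = 20/4 = 5, where AVC = 80 - 20·5 + 2·5^2 = $30.
P = $56 exceeds min AVC = $30, so the firm stays open.
Solving P = MC: 24 - 40y + 6y^2 = 0 ⇒ y = 2/3 or 6. On the upward-sloping branch, y* = 6.
Check: AVC at y = 6 is $32 ≤ P, so revenue covers variable cost.
Profit = P·y − TC = 56·6 − 508 = -$172, a loss, but smaller than the $316 fixed cost the firm would lose by shutting down.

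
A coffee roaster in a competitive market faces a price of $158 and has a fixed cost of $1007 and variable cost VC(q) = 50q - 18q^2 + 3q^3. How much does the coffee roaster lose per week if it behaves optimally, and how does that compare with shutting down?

Profit = -$359 at q = 6

AVC = 50 - 18q + 3q^2 has its minimum $23 at q = 3; price $158 clears that bar, so the firm operates.
With MC = 50 - 36q + 9q^2, P = MC on the upward-sloping part at q* = 6.
TR = 158·6 = 948. TC = 1007 + 300 = 1307. Profit = 948 − 1307 = -$359.
By producing, the firm covers all variable cost plus $648 of fixed cost; shutting down would lose the full $1007.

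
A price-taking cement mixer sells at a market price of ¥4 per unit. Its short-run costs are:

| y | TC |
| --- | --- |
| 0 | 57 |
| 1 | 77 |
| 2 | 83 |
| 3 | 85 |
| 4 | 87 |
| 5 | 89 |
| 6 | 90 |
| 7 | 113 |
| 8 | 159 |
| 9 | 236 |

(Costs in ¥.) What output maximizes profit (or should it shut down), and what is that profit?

y = 0 (shut down); profit = -¥57

Profit at each row (π = 4y − TC): y=0: -57; y=1: -73; y=2: -75; y=3: -73; y=4: -71; y=5: -69; y=6: -66; y=7: -85; y=8: -127; y=9: -200.
Profit is highest at y = 0. Equivalently, the lowest AVC in the table is 33/6 ≈ ¥5.50 at y = 6, and P = ¥4 falls below it — price never covers variable cost, so the firm shuts down and loses only its fixed cost.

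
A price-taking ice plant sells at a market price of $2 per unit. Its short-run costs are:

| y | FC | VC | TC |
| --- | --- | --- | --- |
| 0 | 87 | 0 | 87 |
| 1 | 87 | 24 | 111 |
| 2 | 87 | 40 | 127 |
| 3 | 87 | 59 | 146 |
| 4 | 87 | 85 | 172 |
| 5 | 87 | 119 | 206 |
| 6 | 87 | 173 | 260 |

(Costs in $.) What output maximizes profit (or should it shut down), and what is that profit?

Compute π = P·y − TC at each output: y=0: -87; y=1: -109; y=2: -123; y=3: -140; y=4: -164; y=5: -196; y=6: -248.
Profit is highest at y = 0. Equivalently, the lowest AVC in the table is 59/3 ≈ $19.67 at y = 3, and P = $2 falls below it — price never covers variable cost, so the firm shuts down and loses only its fixed cost.

y = 0 (shut down); profit = -$87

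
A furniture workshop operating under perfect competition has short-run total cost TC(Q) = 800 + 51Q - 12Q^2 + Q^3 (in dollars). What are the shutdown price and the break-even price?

Shutdown price = $15; break-even price = $111

AVC = 51 - 12Q + Q^2; minimized at Q = 6, giving min AVC = $15. That is the shutdown price.
ATC = 800/Q + 51 - 12Q + Q^2. Setting dATC/dQ = −800/Q^2 − 12 + 2Q = 0 gives Q = 10 (since 2·10^3 − 12·10^2 = 800).
min ATC = 800/10 + 51 − 12·10 + 10^2 = $111. That is the break-even price.
For $15 ≤ P < $111 the firm produces at a loss; below $15 it shuts down.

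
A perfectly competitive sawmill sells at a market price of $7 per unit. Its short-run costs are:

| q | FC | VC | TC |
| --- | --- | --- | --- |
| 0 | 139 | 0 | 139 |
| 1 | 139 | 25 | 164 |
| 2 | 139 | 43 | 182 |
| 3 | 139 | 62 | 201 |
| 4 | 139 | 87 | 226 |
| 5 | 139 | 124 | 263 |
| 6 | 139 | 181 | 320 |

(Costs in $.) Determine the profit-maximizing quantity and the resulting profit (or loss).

Tabulate TR − TC: q=0: -139; q=1: -157; q=2: -168; q=3: -180; q=4: -198; q=5: -228; q=6: -278.
Profit is highest at q = 0. Equivalently, the lowest AVC in the table is 62/3 ≈ $20.67 at q = 3, and P = $7 falls below it — price never covers variable cost, so the firm shuts down and loses only its fixed cost.

q = 0 (shut down); profit = -$139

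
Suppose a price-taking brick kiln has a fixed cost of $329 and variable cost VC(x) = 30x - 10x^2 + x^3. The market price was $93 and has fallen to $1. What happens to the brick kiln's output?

MC = 30 - 20x + 3x^2; the shutdown threshold is min AVC = $5 (at x = 5).
With P = $93 above the shutdown price, P = MC gives x = 9.
At P = $1 < min AVC = $5, price no longer covers variable cost at any output, so the firm shuts down: x = 0.

Output falls from 9 to 0 (the firm shuts down)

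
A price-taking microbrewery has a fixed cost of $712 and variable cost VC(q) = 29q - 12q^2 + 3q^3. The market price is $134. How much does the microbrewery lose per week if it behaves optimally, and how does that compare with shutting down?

AVC = 29 - 12q + 3q^2; min AVC = $17 at q = 2. Since P = $134 ≥ min AVC, the firm produces.
MC = 29 - 24q + 9q^2. Setting P = MC and taking the root on the rising branch gives q* = 5.
TR = 134·5 = 670. TC = 712 + 220 = 932. Profit = 670 − 932 = -$262.
Shutting down would mean losing the fixed cost of $712, so operating at a loss of $262 is better by $450.

Profit = -$262 at q = 5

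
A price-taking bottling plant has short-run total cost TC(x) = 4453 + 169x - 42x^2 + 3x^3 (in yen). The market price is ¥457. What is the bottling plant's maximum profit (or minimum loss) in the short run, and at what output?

Profit = -¥133 at x = 12

AVC = 169 - 42x + 3x^2; min AVC = ¥22 at x = 7. Since P = ¥457 ≥ min AVC, the firm produces.
MC = 169 - 84x + 9x^2. Setting P = MC and taking the root on the rising branch gives x* = 12.
TR = 457·12 = 5484. TC = 4453 + 1164 = 5617. Profit = 5484 − 5617 = -¥133.
Shutting down would mean losing the fixed cost of ¥4453, so operating at a loss of ¥133 is better by ¥4320.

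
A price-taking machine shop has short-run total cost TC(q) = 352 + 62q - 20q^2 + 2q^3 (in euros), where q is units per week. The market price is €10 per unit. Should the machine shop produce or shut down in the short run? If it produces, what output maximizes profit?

Strip out fixed cost: VC = 62q - 20q^2 + 2q^3. Then AVC = 62 - 20q + 2q^2 and MC = 62 - 40q + 6q^2.
AVC is minimized where dAVC/dq = -20 + 4q = 0, at q = 5; min AVC = 62 - 20·5 + 2·5^2 = €12.
With P < min AVC (€10 < €12), every unit sold adds to the loss.
The firm minimizes its loss by shutting down and losing only its fixed cost of €352.

Shut down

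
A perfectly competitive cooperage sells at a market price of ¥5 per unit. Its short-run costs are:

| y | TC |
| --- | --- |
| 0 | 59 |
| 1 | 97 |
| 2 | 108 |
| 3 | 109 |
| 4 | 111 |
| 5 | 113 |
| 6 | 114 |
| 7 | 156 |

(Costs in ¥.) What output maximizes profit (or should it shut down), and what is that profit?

Tabulate TR − TC: y=0: -59; y=1: -92; y=2: -98; y=3: -94; y=4: -91; y=5: -88; y=6: -84; y=7: -121.
Profit is highest at y = 0. Equivalently, the lowest AVC in the table is 55/6 ≈ ¥9.17 at y = 6, and P = ¥5 falls below it — price never covers variable cost, so the firm shuts down and loses only its fixed cost.

y = 0 (shut down); profit = -¥59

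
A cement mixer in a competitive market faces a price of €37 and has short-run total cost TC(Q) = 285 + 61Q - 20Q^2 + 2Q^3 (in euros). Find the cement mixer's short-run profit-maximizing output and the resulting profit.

AVC = 61 - 20Q + 2Q^2 has its minimum €11 at Q = 5; price €37 clears that bar, so the firm operates.
MC = 61 - 40Q + 6Q^2. Setting P = MC and taking the root on the rising branch gives Q* = 6.
TR = 37·6 = 222. TC = 285 + 78 = 363. Profit = 222 − 363 = -€141.
By producing, the firm covers all variable cost plus €144 of fixed cost; shutting down would lose the full €285.

Profit = -€141 at Q = 6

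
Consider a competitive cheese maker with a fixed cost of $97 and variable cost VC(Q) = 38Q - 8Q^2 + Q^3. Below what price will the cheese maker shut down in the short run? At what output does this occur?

The firm shuts down when price falls below the minimum of average variable cost. AVC = VC/Q = 38 - 8Q + Q^2.
At the minimum of AVC, MC = AVC. MC = 38 - 16Q + 3Q^2; setting MC = AVC gives 2Q^2 - 8Q = 0, so Q = 4. min AVC = 22.
For P < $22 the firm produces nothing.

$22 per unit, at Q = 4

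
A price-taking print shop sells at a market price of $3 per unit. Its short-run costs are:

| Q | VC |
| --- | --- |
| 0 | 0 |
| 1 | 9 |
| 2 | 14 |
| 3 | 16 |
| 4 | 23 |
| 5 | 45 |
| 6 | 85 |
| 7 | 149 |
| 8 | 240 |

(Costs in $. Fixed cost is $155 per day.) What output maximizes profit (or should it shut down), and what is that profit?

Q = 0 (shut down); profit = -$155

Profit at each row (π = 3Q − TC): Q=0: -155; Q=1: -161; Q=2: -163; Q=3: -162; Q=4: -166; Q=5: -185; Q=6: -222; Q=7: -283; Q=8: -371.
Profit is highest at Q = 0. Equivalently, the lowest AVC in the table is 16/3 ≈ $5.33 at Q = 3, and P = $3 falls below it — price never covers variable cost, so the firm shuts down and loses only its fixed cost.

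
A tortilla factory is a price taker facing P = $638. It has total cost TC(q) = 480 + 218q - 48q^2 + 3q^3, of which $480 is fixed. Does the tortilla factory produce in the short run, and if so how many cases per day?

Produce at q = 14

Strip out fixed cost: VC = 218q - 48q^2 + 3q^3. Then AVC = 218 - 48q + 3q^2 and MC = 218 - 96q + 9q^2.
AVC hits its minimum where MC = AVC, at q = 8, giving min AVC = 218 - 48·8 + 3·8^2 = $26.
P = $638 exceeds min AVC = $26, so the firm stays open.
Solving P = MC: -420 - 96q + 9q^2 = 0 ⇒ q = -10/3 or 14. On the upward-sloping branch, q* = 14.
Check: AVC at q = 14 is $134 ≤ P, so revenue covers variable cost.
Profit = P·q − TC = 638·14 − 2356 = $6576.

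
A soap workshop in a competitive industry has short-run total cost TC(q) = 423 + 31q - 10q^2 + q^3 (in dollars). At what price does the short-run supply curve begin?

The firm shuts down when price falls below the minimum of average variable cost. AVC = VC/q = 31 - 10q + q^2.
dAVC/dq = -10 + 2q = 0 gives q = 5. min AVC = 31 - 10·5 + 5^2 = 6.
The firm shuts down for any P below $6.

$6 per unit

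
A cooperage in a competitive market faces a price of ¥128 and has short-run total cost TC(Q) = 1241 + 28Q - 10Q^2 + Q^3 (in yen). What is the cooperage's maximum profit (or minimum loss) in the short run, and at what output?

AVC = 28 - 10Q + Q^2; min AVC = ¥3 at Q = 5. Since P = ¥128 ≥ min AVC, the firm produces.
With MC = 28 - 20Q + 3Q^2, P = MC on the upward-sloping part at Q* = 10.
TR = 128·10 = 1280. TC = 1241 + 280 = 1521. Profit = 1280 − 1521 = -¥241.
That loss of ¥241 beats the ¥1241 the firm would lose by shutting down; producing recovers ¥1000 of fixed cost.

Profit = -¥241 at Q = 10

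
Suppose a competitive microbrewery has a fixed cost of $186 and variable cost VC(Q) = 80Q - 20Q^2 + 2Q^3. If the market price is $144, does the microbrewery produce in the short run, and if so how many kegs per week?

Strip out fixed cost: VC = 80Q - 20Q^2 + 2Q^3. Then AVC = 80 - 20Q + 2Q^2 and MC = 80 - 40Q + 6Q^2.
The AVC parabola has its vertex at Q = 20/4 = 5, where AVC = 80 - 20·5 + 2·5^2 = $30.
Since P = $144 ≥ min AVC = $30, price covers variable cost and the firm should produce.
P = MC gives -64 - 40Q + 6Q^2 = 0, with roots -4/3 and 8. Take the larger (rising MC): Q* = 8.
Check: AVC at Q = 8 is $48 ≤ P, so revenue covers variable cost.
Profit = P·Q − TC = 144·8 − 570 = $582.

Produce at Q = 8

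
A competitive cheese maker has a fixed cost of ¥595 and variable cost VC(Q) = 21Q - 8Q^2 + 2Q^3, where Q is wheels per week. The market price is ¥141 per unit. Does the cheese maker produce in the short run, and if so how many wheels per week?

Produce at Q = 6

From TC, MC = TC'(Q) = 21 - 16Q + 6Q^2 and AVC = VC/Q = 21 - 8Q + 2Q^2.
The AVC parabola has its vertex at Q = 8/4 = 2, where AVC = 21 - 8·2 + 2·2^2 = ¥13.
P = ¥141 exceeds min AVC = ¥13, so the firm stays open.
P = MC gives -120 - 16Q + 6Q^2 = 0, with roots -10/3 and 6. Take the larger (rising MC): Q* = 6.
Check: AVC at Q = 6 is ¥45 ≤ P, so revenue covers variable cost.
Profit = P·Q − TC = 141·6 − 865 = -¥19, a loss, but smaller than the ¥595 fixed cost the firm would lose by shutting down.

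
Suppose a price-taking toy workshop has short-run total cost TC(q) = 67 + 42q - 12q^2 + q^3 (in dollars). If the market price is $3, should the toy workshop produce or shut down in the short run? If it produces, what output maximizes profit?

From TC, MC = TC'(q) = 42 - 24q + 3q^2 and AVC = VC/q = 42 - 12q + q^2.
The AVC parabola has its vertex at q = 12/2 = 6, where AVC = 42 - 12·6 + 6^2 = $6.
P = $3 lies below min AVC = $6; no output level covers variable cost.
Shutting down limits the loss to fixed cost, $67.

Shut down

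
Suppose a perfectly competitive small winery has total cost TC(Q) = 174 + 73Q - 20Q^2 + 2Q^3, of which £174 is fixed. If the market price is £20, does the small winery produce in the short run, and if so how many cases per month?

Shut down

Strip out fixed cost: VC = 73Q - 20Q^2 + 2Q^3. Then AVC = 73 - 20Q + 2Q^2 and MC = 73 - 40Q + 6Q^2.
The AVC parabola has its vertex at Q = 20/4 = 5, where AVC = 73 - 20·5 + 2·5^2 = £23.
Since P = £20 < min AVC = £23, price fails to cover variable cost at any output.
Shutting down limits the loss to fixed cost, £174.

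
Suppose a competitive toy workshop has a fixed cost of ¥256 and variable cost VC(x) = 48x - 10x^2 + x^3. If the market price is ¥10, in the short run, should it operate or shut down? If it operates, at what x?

Shut down

From TC, MC = TC'(x) = 48 - 20x + 3x^2 and AVC = VC/x = 48 - 10x + x^2.
The AVC parabola has its vertex at x = 10/2 = 5, where AVC = 48 - 10·5 + 5^2 = ¥23.
P = ¥10 lies below min AVC = ¥23; no output level covers variable cost.
Shutting down limits the loss to fixed cost, ¥256.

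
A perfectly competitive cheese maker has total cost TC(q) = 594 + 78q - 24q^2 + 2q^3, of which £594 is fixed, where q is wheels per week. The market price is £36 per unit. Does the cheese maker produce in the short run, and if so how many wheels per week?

Variable cost is VC = 78q - 24q^2 + 2q^3, so AVC = VC/q = 78 - 24q + 2q^2 and MC = dTC/dq = 78 - 48q + 6q^2.
AVC is minimized where dAVC/dq = -24 + 4q = 0, at q = 6; min AVC = 78 - 24·6 + 2·6^2 = £6.
P = £36 exceeds min AVC = £6, so the firm stays open.
Set P = MC: 36 = 78 - 48q + 6q^2 → 42 - 48q + 6q^2 = 0. The roots are q = 1 and q = 7; the profit-maximizing output is on the rising part of MC, so q* = 7.
Check: AVC at q = 7 is £8 ≤ P, so revenue covers variable cost.
Profit = P·q − TC = 36·7 − 650 = -£398, a loss, but smaller than the £594 fixed cost the firm would lose by shutting down.

Produce at q = 7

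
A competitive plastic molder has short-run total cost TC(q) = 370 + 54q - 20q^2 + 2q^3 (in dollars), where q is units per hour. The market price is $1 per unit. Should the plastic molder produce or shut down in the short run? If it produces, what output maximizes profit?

Strip out fixed cost: VC = 54q - 20q^2 + 2q^3. Then AVC = 54 - 20q + 2q^2 and MC = 54 - 40q + 6q^2.
AVC hits its minimum where MC = AVC, at q = 5, giving min AVC = 54 - 20·5 + 2·5^2 = $4.
P = $1 lies below min AVC = $4; no output level covers variable cost.
The firm minimizes its loss by shutting down and losing only its fixed cost of $370.

Shut down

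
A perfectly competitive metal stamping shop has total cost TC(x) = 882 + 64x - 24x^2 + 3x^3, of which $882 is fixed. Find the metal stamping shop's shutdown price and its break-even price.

Shutdown price = min AVC. AVC = 64 - 24x + 3x^2, with vertex at x = 4 and minimum $16.
ATC = 882/x + 64 - 24x + 3x^2. Setting dATC/dx = −882/x^2 − 24 + 6x = 0 gives x = 7 (since 6·7^3 − 24·7^2 = 882).
min ATC = 882/7 + 64 − 24·7 + 3·7^2 = $169. That is the break-even price.
For $16 ≤ P < $169 the firm produces at a loss; below $16 it shuts down.

Shutdown price = $16; break-even price = $169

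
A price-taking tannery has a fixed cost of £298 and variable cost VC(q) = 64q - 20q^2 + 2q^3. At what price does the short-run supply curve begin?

The shutdown price is the minimum of AVC. VC = 64q - 20q^2 + 2q^3, so AVC = 64 - 20q + 2q^2.
At the minimum of AVC, MC = AVC. MC = 64 - 40q + 6q^2; setting MC = AVC gives 4q^2 - 20q = 0, so q = 5. min AVC = 14.
So the shutdown price is £14.

£14 per unit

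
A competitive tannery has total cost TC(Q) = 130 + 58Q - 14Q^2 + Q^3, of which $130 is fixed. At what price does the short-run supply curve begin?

Short-run supply begins at min AVC. From VC = 58Q - 14Q^2 + Q^3, AVC = 58 - 14Q + Q^2.
dAVC/dQ = -14 + 2Q = 0 gives Q = 7. min AVC = 58 - 14·7 + 7^2 = 9.
The firm shuts down for any P below $9.

$9 per unit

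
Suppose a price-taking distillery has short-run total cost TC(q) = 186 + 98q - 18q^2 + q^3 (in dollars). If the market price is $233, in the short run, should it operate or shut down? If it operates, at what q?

Produce at q = 15

Variable cost is VC = 98q - 18q^2 + q^3, so AVC = VC/q = 98 - 18q + q^2 and MC = dTC/dq = 98 - 36q + 3q^2.
AVC hits its minimum where MC = AVC, at q = 9, giving min AVC = 98 - 18·9 + 9^2 = $17.
P = $233 exceeds min AVC = $17, so the firm stays open.
P = MC gives -135 - 36q + 3q^2 = 0, with roots -3 and 15. Take the larger (rising MC): q* = 15.
Check: AVC at q = 15 is $53 ≤ P, so revenue covers variable cost.
Profit = P·q − TC = 233·15 − 981 = $2514.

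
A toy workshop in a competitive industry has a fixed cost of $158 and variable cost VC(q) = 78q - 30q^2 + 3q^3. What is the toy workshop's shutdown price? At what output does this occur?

The firm shuts down when price falls below the minimum of average variable cost. AVC = VC/q = 78 - 30q + 3q^2.
At the minimum of AVC, MC = AVC. MC = 78 - 60q + 9q^2; setting MC = AVC gives 6q^2 - 30q = 0, so q = 5. min AVC = 3.
For P < $3 the firm produces nothing.

$3 per unit, at q = 5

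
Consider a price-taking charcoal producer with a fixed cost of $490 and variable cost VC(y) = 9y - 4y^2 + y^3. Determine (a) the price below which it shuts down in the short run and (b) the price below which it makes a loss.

Shutdown price = min AVC. AVC = 9 - 4y + y^2, with vertex at y = 2 and minimum $5.
ATC = 490/y + 9 - 4y + y^2. Setting dATC/dy = −490/y^2 − 4 + 2y = 0 gives y = 7 (since 2·7^3 − 4·7^2 = 490).
min ATC = 490/7 + 9 − 4·7 + 7^2 = $100. That is the break-even price.
Between these two prices the firm operates at a loss; above $100 it earns a profit.

Shutdown price = $5; break-even price = $100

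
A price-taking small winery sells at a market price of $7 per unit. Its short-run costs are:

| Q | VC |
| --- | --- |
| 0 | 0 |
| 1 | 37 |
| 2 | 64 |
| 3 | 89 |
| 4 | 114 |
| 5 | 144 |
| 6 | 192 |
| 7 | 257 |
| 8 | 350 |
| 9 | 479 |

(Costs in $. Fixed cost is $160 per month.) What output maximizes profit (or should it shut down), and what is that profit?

Q = 0 (shut down); profit = -$160

Tabulate TR − TC: Q=0: -160; Q=1: -190; Q=2: -210; Q=3: -228; Q=4: -246; Q=5: -269; Q=6: -310; Q=7: -368; Q=8: -454; Q=9: -576.
Profit is highest at Q = 0. Equivalently, the lowest AVC in the table is 114/4 ≈ $28.50 at Q = 4, and P = $7 falls below it — price never covers variable cost, so the firm shuts down and loses only its fixed cost.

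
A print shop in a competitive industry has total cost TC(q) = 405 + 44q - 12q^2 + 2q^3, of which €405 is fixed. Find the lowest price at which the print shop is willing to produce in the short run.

Short-run supply begins at min AVC. From VC = 44q - 12q^2 + 2q^3, AVC = 44 - 12q + 2q^2.
At the minimum of AVC, MC = AVC. MC = 44 - 24q + 6q^2; setting MC = AVC gives 4q^2 - 12q = 0, so q = 3. min AVC = 26.
The firm shuts down for any P below €26.

€26 per unit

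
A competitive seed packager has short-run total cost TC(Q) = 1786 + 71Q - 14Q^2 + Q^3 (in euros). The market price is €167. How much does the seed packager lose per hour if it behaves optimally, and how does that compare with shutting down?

AVC = 71 - 14Q + Q^2 has its minimum €22 at Q = 7; price €167 clears that bar, so the firm operates.
With MC = 71 - 28Q + 3Q^2, P = MC on the upward-sloping part at Q* = 12.
TR = 167·12 = 2004. TC = 1786 + 564 = 2350. Profit = 2004 − 2350 = -€346.
Shutting down would mean losing the fixed cost of €1786, so operating at a loss of €346 is better by €1440.

Profit = -€346 at Q = 12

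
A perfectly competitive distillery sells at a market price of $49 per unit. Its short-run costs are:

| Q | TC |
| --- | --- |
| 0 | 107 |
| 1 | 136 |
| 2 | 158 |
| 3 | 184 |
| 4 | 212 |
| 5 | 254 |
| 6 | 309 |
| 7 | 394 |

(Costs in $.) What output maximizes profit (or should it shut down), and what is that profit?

Q = 5; profit = -$9

Compute π = P·Q − TC at each output: Q=0: -107; Q=1: -87; Q=2: -60; Q=3: -37; Q=4: -16; Q=5: -9; Q=6: -15; Q=7: -51.
Profit is maximized at Q = 5. AVC there is 147/5 = $29.40 ≤ P, so producing beats shutting down (which would give -$107).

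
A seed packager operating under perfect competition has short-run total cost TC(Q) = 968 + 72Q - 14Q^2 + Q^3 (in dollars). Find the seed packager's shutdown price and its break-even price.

AVC = 72 - 14Q + Q^2; minimized at Q = 7, giving min AVC = $23. That is the shutdown price.
ATC = 968/Q + 72 - 14Q + Q^2. Setting dATC/dQ = −968/Q^2 − 14 + 2Q = 0 gives Q = 11 (since 2·11^3 − 14·11^2 = 968).
min ATC = 968/11 + 72 − 14·11 + 11^2 = $127. That is the break-even price.
For $23 ≤ P < $127 the firm produces at a loss; below $23 it shuts down.

Shutdown price = $23; break-even price = $127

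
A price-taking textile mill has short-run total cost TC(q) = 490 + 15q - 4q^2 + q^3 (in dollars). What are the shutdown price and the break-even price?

AVC = 15 - 4q + q^2; minimized at q = 2, giving min AVC = $11. That is the shutdown price.
ATC = 490/q + 15 - 4q + q^2. Setting dATC/dq = −490/q^2 − 4 + 2q = 0 gives q = 7 (since 2·7^3 − 4·7^2 = 490).
min ATC = 490/7 + 15 − 4·7 + 7^2 = $106. That is the break-even price.
Between these two prices the firm operates at a loss; above $106 it earns a profit.

Shutdown price = $11; break-even price = $106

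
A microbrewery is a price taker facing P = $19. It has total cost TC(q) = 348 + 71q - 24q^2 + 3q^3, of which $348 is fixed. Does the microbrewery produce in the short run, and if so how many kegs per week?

From TC, MC = TC'(q) = 71 - 48q + 9q^2 and AVC = VC/q = 71 - 24q + 3q^2.
The AVC parabola has its vertex at q = 24/6 = 4, where AVC = 71 - 24·4 + 3·4^2 = $23.
With P < min AVC ($19 < $23), every unit sold adds to the loss.
Shutting down limits the loss to fixed cost, $348.

Shut down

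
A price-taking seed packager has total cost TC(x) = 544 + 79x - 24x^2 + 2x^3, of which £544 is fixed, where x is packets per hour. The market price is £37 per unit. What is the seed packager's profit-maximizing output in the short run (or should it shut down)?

Produce at x = 7

Strip out fixed cost: VC = 79x - 24x^2 + 2x^3. Then AVC = 79 - 24x + 2x^2 and MC = 79 - 48x + 6x^2.
AVC hits its minimum where MC = AVC, at x = 6, giving min AVC = 79 - 24·6 + 2·6^2 = £7.
Because £37 ≥ £7, revenue can cover variable cost; the firm operates.
P = MC gives 42 - 48x + 6x^2 = 0, with roots 1 and 7. Take the larger (rising MC): x* = 7.
Check: AVC at x = 7 is £9 ≤ P, so revenue covers variable cost.
Profit = P·x − TC = 37·7 − 607 = -£348, a loss, but smaller than the £544 fixed cost the firm would lose by shutting down.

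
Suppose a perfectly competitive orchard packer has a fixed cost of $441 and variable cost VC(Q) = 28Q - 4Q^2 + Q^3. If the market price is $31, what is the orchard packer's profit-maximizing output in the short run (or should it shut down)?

Produce at Q = 3

Variable cost is VC = 28Q - 4Q^2 + Q^3, so AVC = VC/Q = 28 - 4Q + Q^2 and MC = dTC/dQ = 28 - 8Q + 3Q^2.
AVC hits its minimum where MC = AVC, at Q = 2, giving min AVC = 28 - 4·2 + 2^2 = $24.
P = $31 exceeds min AVC = $24, so the firm stays open.
Solving P = MC: -3 - 8Q + 3Q^2 = 0 ⇒ Q = -1/3 or 3. On the upward-sloping branch, Q* = 3.
Check: AVC at Q = 3 is $25 ≤ P, so revenue covers variable cost.
Profit = P·Q − TC = 31·3 − 516 = -$423, a loss, but smaller than the $441 fixed cost the firm would lose by shutting down.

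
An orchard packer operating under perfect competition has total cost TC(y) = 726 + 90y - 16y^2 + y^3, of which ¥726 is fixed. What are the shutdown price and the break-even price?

Shutdown price = ¥26; break-even price = ¥101

AVC = 90 - 16y + y^2; minimized at y = 8, giving min AVC = ¥26. That is the shutdown price.
ATC = 726/y + 90 - 16y + y^2. Setting dATC/dy = −726/y^2 − 16 + 2y = 0 gives y = 11 (since 2·11^3 − 16·11^2 = 726).
min ATC = 726/11 + 90 − 16·11 + 11^2 = ¥101. That is the break-even price.
Between these two prices the firm operates at a loss; above ¥101 it earns a profit.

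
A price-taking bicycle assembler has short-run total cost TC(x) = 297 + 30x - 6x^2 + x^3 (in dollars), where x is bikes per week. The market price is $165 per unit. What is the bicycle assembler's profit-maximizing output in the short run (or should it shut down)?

Produce at x = 9

From TC, MC = TC'(x) = 30 - 12x + 3x^2 and AVC = VC/x = 30 - 6x + x^2.
AVC hits its minimum where MC = AVC, at x = 3, giving min AVC = 30 - 6·3 + 3^2 = $21.
Because $165 ≥ $21, revenue can cover variable cost; the firm operates.
P = MC gives -135 - 12x + 3x^2 = 0, with roots -5 and 9. Take the larger (rising MC): x* = 9.
Check: AVC at x = 9 is $57 ≤ P, so revenue covers variable cost.
Profit = P·x − TC = 165·9 − 810 = $675.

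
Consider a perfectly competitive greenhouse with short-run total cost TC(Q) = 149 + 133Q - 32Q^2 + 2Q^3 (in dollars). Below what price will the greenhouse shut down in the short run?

The firm shuts down when price falls below the minimum of average variable cost. AVC = VC/Q = 133 - 32Q + 2Q^2.
At the minimum of AVC, MC = AVC. MC = 133 - 64Q + 6Q^2; setting MC = AVC gives 4Q^2 - 32Q = 0, so Q = 8. min AVC = 5.
The firm shuts down for any P below $5.

$5 per unit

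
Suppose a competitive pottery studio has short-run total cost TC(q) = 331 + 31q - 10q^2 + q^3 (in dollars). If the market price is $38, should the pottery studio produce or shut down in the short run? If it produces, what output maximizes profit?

Produce at q = 7

Strip out fixed cost: VC = 31q - 10q^2 + q^3. Then AVC = 31 - 10q + q^2 and MC = 31 - 20q + 3q^2.
AVC hits its minimum where MC = AVC, at q = 5, giving min AVC = 31 - 10·5 + 5^2 = $6.
P = $38 exceeds min AVC = $6, so the firm stays open.
Set P = MC: 38 = 31 - 20q + 3q^2 → -7 - 20q + 3q^2 = 0. The roots are q = -1/3 and q = 7; the profit-maximizing output is on the rising part of MC, so q* = 7.
Check: AVC at q = 7 is $10 ≤ P, so revenue covers variable cost.
Profit = P·q − TC = 38·7 − 401 = -$135, a loss, but smaller than the $331 fixed cost the firm would lose by shutting down.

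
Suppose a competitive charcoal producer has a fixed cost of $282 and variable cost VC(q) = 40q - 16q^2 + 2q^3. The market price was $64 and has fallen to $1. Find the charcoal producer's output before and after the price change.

AVC = 40 - 16q + 2q^2, minimized at q = 4 where min AVC = $8. MC = 40 - 32q + 6q^2.
At P = $64 ≥ min AVC, set P = MC on the rising branch: q = 6.
At P = $1 < min AVC = $8, price no longer covers variable cost at any output, so the firm shuts down: q = 0.

Output falls from 6 to 0 (the firm shuts down)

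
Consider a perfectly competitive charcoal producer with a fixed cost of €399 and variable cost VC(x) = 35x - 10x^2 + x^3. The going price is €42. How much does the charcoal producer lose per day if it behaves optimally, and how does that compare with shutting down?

AVC = 35 - 10x + x^2; min AVC = €10 at x = 5. Since P = €42 ≥ min AVC, the firm produces.
MC = 35 - 20x + 3x^2. Setting P = MC and taking the root on the rising branch gives x* = 7.
TR = 42·7 = 294. TC = 399 + 98 = 497. Profit = 294 − 497 = -€203.
Shutting down would mean losing the fixed cost of €399, so operating at a loss of €203 is better by €196.

Profit = -€203 at x = 7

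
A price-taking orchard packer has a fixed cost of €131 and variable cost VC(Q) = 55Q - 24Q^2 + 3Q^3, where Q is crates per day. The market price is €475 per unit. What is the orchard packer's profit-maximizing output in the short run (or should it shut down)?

Produce at Q = 10

From TC, MC = TC'(Q) = 55 - 48Q + 9Q^2 and AVC = VC/Q = 55 - 24Q + 3Q^2.
AVC is minimized where dAVC/dQ = -24 + 6Q = 0, at Q = 4; min AVC = 55 - 24·4 + 3·4^2 = €7.
Since P = €475 ≥ min AVC = €7, price covers variable cost and the firm should produce.
P = MC gives -420 - 48Q + 9Q^2 = 0, with roots -14/3 and 10. Take the larger (rising MC): Q* = 10.
Check: AVC at Q = 10 is €115 ≤ P, so revenue covers variable cost.
Profit = P·Q − TC = 475·10 − 1281 = €3469.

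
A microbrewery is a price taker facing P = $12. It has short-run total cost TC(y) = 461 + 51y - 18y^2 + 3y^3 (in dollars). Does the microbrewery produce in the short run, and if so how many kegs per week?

From TC, MC = TC'(y) = 51 - 36y + 9y^2 and AVC = VC/y = 51 - 18y + 3y^2.
The AVC parabola has its vertex at y = 18/6 = 3, where AVC = 51 - 18·3 + 3·3^2 = $24.
Since P = $12 < min AVC = $24, price fails to cover variable cost at any output.
Shutting down limits the loss to fixed cost, $461.

Shut down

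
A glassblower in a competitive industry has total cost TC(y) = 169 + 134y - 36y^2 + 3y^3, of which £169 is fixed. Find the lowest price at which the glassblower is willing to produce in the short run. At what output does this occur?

£26 per unit, at y = 6

The shutdown price is the minimum of AVC. VC = 134y - 36y^2 + 3y^3, so AVC = 134 - 36y + 3y^2.
At the minimum of AVC, MC = AVC. MC = 134 - 72y + 9y^2; setting MC = AVC gives 6y^2 - 36y = 0, so y = 6. min AVC = 26.
So the shutdown price is £26.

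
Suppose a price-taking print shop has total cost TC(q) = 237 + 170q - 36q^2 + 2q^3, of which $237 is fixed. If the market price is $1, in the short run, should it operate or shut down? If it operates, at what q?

Shut down

Strip out fixed cost: VC = 170q - 36q^2 + 2q^3. Then AVC = 170 - 36q + 2q^2 and MC = 170 - 72q + 6q^2.
AVC is minimized where dAVC/dq = -36 + 4q = 0, at q = 9; min AVC = 170 - 36·9 + 2·9^2 = $8.
Since P = $1 < min AVC = $8, price fails to cover variable cost at any output.
Shutting down limits the loss to fixed cost, $237.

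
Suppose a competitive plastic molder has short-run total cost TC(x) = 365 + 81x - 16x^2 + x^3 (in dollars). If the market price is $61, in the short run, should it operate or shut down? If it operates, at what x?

Produce at x = 10

Strip out fixed cost: VC = 81x - 16x^2 + x^3. Then AVC = 81 - 16x + x^2 and MC = 81 - 32x + 3x^2.
AVC is minimized where dAVC/dx = -16 + 2x = 0, at x = 8; min AVC = 81 - 16·8 + 8^2 = $17.
P = $61 exceeds min AVC = $17, so the firm stays open.
Set P = MC: 61 = 81 - 32x + 3x^2 → 20 - 32x + 3x^2 = 0. The roots are x = 2/3 and x = 10; the profit-maximizing output is on the rising part of MC, so x* = 10.
Check: AVC at x = 10 is $21 ≤ P, so revenue covers variable cost.
Profit = P·x − TC = 61·10 − 575 = $35.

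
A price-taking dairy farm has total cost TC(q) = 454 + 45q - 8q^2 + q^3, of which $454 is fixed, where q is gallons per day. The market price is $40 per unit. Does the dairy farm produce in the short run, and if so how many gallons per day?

Produce at q = 5

Strip out fixed cost: VC = 45q - 8q^2 + q^3. Then AVC = 45 - 8q + q^2 and MC = 45 - 16q + 3q^2.
AVC hits its minimum where MC = AVC, at q = 4, giving min AVC = 45 - 8·4 + 4^2 = $29.
P = $40 exceeds min AVC = $29, so the firm stays open.
Set P = MC: 40 = 45 - 16q + 3q^2 → 5 - 16q + 3q^2 = 0. The roots are q = 1/3 and q = 5; the profit-maximizing output is on the rising part of MC, so q* = 5.
Check: AVC at q = 5 is $30 ≤ P, so revenue covers variable cost.
Profit = P·q − TC = 40·5 − 604 = -$404, a loss, but smaller than the $454 fixed cost the firm would lose by shutting down.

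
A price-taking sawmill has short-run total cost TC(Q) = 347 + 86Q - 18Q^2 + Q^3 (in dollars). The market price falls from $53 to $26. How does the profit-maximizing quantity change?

MC = 86 - 36Q + 3Q^2; the shutdown threshold is min AVC = $5 (at Q = 9).
At P = $53 ≥ min AVC, set P = MC on the rising branch: Q = 11.
At P = $26 ≥ min AVC, set P = MC: Q = 10. The firm stays open but cuts output.

Output falls from 11 to 10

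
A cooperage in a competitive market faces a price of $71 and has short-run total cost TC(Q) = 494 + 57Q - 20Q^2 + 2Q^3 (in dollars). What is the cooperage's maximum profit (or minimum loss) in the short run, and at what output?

Profit = -$102 at Q = 7

AVC = 57 - 20Q + 2Q^2 has its minimum $7 at Q = 5; price $71 clears that bar, so the firm operates.
With MC = 57 - 40Q + 6Q^2, P = MC on the upward-sloping part at Q* = 7.
TR = 71·7 = 497. TC = 494 + 105 = 599. Profit = 497 − 599 = -$102.
That loss of $102 beats the $494 the firm would lose by shutting down; producing recovers $392 of fixed cost.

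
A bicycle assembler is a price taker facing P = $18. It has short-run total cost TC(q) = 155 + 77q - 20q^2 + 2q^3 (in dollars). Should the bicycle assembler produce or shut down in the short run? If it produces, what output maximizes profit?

Shut down

Variable cost is VC = 77q - 20q^2 + 2q^3, so AVC = VC/q = 77 - 20q + 2q^2 and MC = dTC/dq = 77 - 40q + 6q^2.
AVC hits its minimum where MC = AVC, at q = 5, giving min AVC = 77 - 20·5 + 2·5^2 = $27.
Since P = $18 < min AVC = $27, price fails to cover variable cost at any output.
Best response: produce nothing and absorb the $155 fixed cost.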